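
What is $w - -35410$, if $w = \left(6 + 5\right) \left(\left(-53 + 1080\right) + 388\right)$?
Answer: $50975$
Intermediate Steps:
$w = 15565$ ($w = 11 \left(1027 + 388\right) = 11 \cdot 1415 = 15565$)
$w - -35410 = 15565 - -35410 = 15565 + 35410 = 50975$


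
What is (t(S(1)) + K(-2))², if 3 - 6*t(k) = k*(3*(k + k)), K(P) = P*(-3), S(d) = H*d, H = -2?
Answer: 25/4 ≈ 6.2500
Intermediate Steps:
S(d) = -2*d
K(P) = -3*P
t(k) = ½ - k² (t(k) = ½ - k*3*(k + k)/6 = ½ - k*3*(2*k)/6 = ½ - k*6*k/6 = ½ - k²)
(t(S(1)) + K(-2))² = ((½ - (-2*1)²) - 3*(-2))² = ((½ - 1*(-2)²) + 6)² = ((½ - 1*4) + 6)² = ((½ - 4) + 6)² = (-7/2 + 6)² = (5/2)² = 25/4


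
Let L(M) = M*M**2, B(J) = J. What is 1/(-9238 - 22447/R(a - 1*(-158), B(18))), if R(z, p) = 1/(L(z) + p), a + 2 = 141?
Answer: -1/588068557915 ≈ -1.7005e-12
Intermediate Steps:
a = 139 (a = -2 + 141 = 139)
L(M) = M**3
R(z, p) = 1/(p + z**3) (R(z, p) = 1/(z**3 + p) = 1/(p + z**3))
1/(-9238 - 22447/R(a - 1*(-158), B(18))) = 1/(-9238 - (404046 + 22447*(139 - 1*(-158))**3)) = 1/(-9238 - (404046 + 22447*(139 + 158)**3)) = 1/(-9238 - 22447/(1/(18 + 297**3))) = 1/(-9238 - 22447/(1/(18 + 26198073))) = 1/(-9238 - 22447/(1/26198091)) = 1/(-9238 - 22447/1/26198091) = 1/(-9238 - 22447*26198091) = 1/(-9238 - 588068548677) = 1/(-588068557915) = -1/588068557915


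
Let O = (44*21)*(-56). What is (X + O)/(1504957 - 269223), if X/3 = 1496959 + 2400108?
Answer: 11639457/1235734 ≈ 9.4191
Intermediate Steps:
X = 11691201 (X = 3*(1496959 + 2400108) = 3*3897067 = 11691201)
O = -51744 (O = 924*(-56) = -51744)
(X + O)/(1504957 - 269223) = (11691201 - 51744)/(1504957 - 269223) = 11639457/1235734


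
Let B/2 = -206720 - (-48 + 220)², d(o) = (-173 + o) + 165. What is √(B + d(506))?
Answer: I*√472110 ≈ 687.1*I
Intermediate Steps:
d(o) = -8 + o
B = -472608 (B = 2*(-206720 - (-48 + 220)²) = 2*(-206720 - 1*172²) = 2*(-206720 - 1*29584) = 2*(-206720 - 29584) = 2*(-236304) = -472608)
√(B + d(506)) = √(-472608 + (-8 + 506)) = √(-472608 + 498) = √(-472110) = I*√472110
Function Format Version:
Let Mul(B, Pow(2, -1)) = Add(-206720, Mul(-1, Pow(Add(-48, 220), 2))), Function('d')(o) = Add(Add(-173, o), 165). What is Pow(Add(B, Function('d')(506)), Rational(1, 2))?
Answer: Mul(I, Pow(472110, Rational(1, 2))) ≈ Mul(687.10, I)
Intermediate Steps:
Function('d')(o) = Add(-8, o)
B = -472608 (B = Mul(2, Add(-206720, Mul(-1, Pow(Add(-48, 220), 2)))) = Mul(2, Add(-206720, Mul(-1, Pow(172, 2)))) = Mul(2, Add(-206720, Mul(-1, 29584))) = Mul(2, Add(-206720, -29584)) = Mul(2, -236304) = -472608)
Pow(Add(B, Function('d')(506)), Rational(1, 2)) = Pow(Add(-472608, Add(-8, 506)), Rational(1, 2)) = Pow(Add(-472608, 498), Rational(1, 2)) = Pow(-472110, Rational(1, 2)) = Mul(I, Pow(472110, Rational(1, 2)))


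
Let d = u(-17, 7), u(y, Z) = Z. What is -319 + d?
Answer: -312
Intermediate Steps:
d = 7
-319 + d = -319 + 7 = -312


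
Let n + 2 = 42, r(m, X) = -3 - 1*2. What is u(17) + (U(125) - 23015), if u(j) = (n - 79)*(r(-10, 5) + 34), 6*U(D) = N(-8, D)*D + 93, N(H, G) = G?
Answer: -64579/3 ≈ -21526.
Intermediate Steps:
r(m, X) = -5 (r(m, X) = -3 - 2 = -5)
n = 40 (n = -2 + 42 = 40)
U(D) = 31/2 + D²/6 (U(D) = (D*D + 93)/6 = (D² + 93)/6 = (93 + D²)/6 = 31/2 + D²/6)
u(j) = -1131 (u(j) = (40 - 79)*(-5 + 34) = -39*29 = -1131)
u(17) + (U(125) - 23015) = -1131 + ((31/2 + (⅙)*125²) - 23015) = -1131 + ((31/2 + (⅙)*15625) - 23015) = -1131 + ((31/2 + 15625/6) - 23015) = -1131 + (7859/3 - 23015) = -1131 - 61186/3 = -64579/3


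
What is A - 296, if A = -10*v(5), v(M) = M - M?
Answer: -296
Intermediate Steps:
v(M) = 0
A = 0 (A = -10*0 = 0)
A - 296 = 0 - 296 = -296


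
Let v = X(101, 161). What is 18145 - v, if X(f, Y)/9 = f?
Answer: 17236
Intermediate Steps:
X(f, Y) = 9*f
v = 909 (v = 9*101 = 909)
18145 - v = 18145 - 1*909 = 18145 - 909 = 17236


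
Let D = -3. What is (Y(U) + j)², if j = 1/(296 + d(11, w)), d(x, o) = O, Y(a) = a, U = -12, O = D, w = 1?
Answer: 12355225/85849 ≈ 143.92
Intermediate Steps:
O = -3
d(x, o) = -3
j = 1/293 (j = 1/(296 - 3) = 1/293 ≈ 0.0034130)
(Y(U) + j)² = (-12 + 1/293)² = (-3515/293)² = 12355225/85849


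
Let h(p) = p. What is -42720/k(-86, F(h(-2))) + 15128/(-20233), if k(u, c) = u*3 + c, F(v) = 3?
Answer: 57366408/343961 ≈ 166.78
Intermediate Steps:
k(u, c) = c + 3*u (k(u, c) = 3*u + c = c + 3*u)
-42720/k(-86, F(h(-2))) + 15128/(-20233) = -42720/(3 + 3*(-86)) + 15128/(-20233) = -42720/(3 - 258) + 15128*(-1/20233) = -42720/(-255) - 15128/20233 = -42720*(-1/255) - 15128/20233 = 2848/17 - 15128/20233 = 57366408/343961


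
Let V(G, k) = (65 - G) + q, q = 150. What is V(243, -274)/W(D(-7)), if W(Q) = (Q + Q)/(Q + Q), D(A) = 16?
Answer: -28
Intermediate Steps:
V(G, k) = 215 - G (V(G, k) = (65 - G) + 150 = 215 - G)
W(Q) = 1 (W(Q) = (2*Q)/((2*Q)) = (2*Q)*(1/(2*Q)) = 1)
V(243, -274)/W(D(-7)) = (215 - 1*243)/1 = (215 - 243)*1 = -28*1 = -28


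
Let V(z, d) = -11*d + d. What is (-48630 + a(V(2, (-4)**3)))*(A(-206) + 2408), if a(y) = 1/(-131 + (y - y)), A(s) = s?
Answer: -14027909262/131 ≈ -1.0708e+8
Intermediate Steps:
V(z, d) = -10*d
a(y) = -1/131 (a(y) = 1/(-131 + 0) = 1/(-131) = -1/131)
(-48630 + a(V(2, (-4)**3)))*(A(-206) + 2408) = (-48630 - 1/131)*(-206 + 2408) = -6370531/131*2202 = -14027909262/131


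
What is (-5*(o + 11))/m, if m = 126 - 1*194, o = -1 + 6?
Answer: 20/17 ≈ 1.1765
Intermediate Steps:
o = 5
m = -68 (m = 126 - 194 = -68)
(-5*(o + 11))/m = -5*(5 + 11)/(-68) = -5*16*(-1/68) = -80*(-1/68) = 20/17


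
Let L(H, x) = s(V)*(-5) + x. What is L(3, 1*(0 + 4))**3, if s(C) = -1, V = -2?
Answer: 729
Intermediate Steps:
L(H, x) = 5 + x (L(H, x) = -1*(-5) + x = 5 + x)
L(3, 1*(0 + 4))**3 = (5 + 1*(0 + 4))**3 = (5 + 1*4)**3 = (5 + 4)**3 = 9**3 = 729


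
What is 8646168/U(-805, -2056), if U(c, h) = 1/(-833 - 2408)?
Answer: -28022230488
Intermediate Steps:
U(c, h) = -1/3241 (U(c, h) = 1/(-3241) = -1/3241)
8646168/U(-805, -2056) = 8646168/(-1/3241) = 8646168*(-3241) = -28022230488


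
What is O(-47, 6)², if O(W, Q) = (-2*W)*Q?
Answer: 318096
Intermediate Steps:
O(W, Q) = -2*Q*W
O(-47, 6)² = (-2*6*(-47))² = 564² = 318096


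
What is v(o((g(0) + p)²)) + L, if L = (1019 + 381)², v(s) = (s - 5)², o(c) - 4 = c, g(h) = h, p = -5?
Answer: 1960576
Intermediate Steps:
o(c) = 4 + c
v(s) = (-5 + s)²
L = 1960000 (L = 1400² = 1960000)
v(o((g(0) + p)²)) + L = (-5 + (4 + (0 - 5)²))² + 1960000 = (-5 + (4 + (-5)²))² + 1960000 = (-5 + (4 + 25))² + 1960000 = (-5 + 29)² + 1960000 = 24² + 1960000 = 576 + 1960000 = 1960576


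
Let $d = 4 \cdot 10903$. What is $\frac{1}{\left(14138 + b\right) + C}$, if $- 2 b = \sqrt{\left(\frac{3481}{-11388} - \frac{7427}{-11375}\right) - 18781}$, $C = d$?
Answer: $\frac{29893500000}{1726352055387199} + \frac{20 i \sqrt{380562179555415}}{18989872609259189} \approx 1.7316 \cdot 10^{-5} + 2.0546 \cdot 10^{-8} i$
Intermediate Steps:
$d = 43612$
$C = 43612$
$b = - \frac{i \sqrt{380562179555415}}{284700}$ ($b = - \frac{\sqrt{\left(\frac{3481}{-11388} - \frac{7427}{-11375}\right) - 18781}}{2} = - \frac{\sqrt{\left(3481 \left(- \frac{1}{11388}\right) - - \frac{1061}{1625}\right) - 18781}}{2} = - \frac{\sqrt{\left(- \frac{3481}{11388} + \frac{1061}{1625}\right) - 18781}}{2} = - \frac{\sqrt{\frac{494311}{1423500} - 18781}}{2} = - \frac{\sqrt{- \frac{26734259189}{1423500}}}{2} = - \frac{\frac{1}{142350} i \sqrt{380562179555415}}{2} = - \frac{i \sqrt{380562179555415}}{284700} \approx - 68.521 i$)
$\frac{1}{\left(14138 + b\right) + C} = \frac{1}{\left(14138 - \frac{i \sqrt{380562179555415}}{284700}\right) + 43612} = \frac{1}{57750 - \frac{i \sqrt{380562179555415}}{284700}}$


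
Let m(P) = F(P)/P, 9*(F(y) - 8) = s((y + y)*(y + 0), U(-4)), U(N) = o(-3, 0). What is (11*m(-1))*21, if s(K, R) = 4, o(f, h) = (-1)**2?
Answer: -5852/3 ≈ -1950.7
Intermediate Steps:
o(f, h) = 1
U(N) = 1
F(y) = 76/9 (F(y) = 8 + (1/9)*4 = 8 + 4/9 = 76/9)
m(P) = 76/(9*P)
(11*m(-1))*21 = (11*((76/9)/(-1)))*21 = (11*((76/9)*(-1)))*21 = (11*(-76/9))*21 = -836/9*21 = -5852/3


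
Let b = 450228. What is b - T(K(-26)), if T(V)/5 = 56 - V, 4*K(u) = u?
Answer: 899831/2 ≈ 4.4992e+5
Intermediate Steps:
K(u) = u/4
T(V) = 280 - 5*V (T(V) = 5*(56 - V) = 280 - 5*V)
b - T(K(-26)) = 450228 - (280 - 5*(-26)/4) = 450228 - (280 - 5*(-13/2)) = 450228 - (280 + 65/2) = 450228 - 1*625/2 = 450228 - 625/2 = 899831/2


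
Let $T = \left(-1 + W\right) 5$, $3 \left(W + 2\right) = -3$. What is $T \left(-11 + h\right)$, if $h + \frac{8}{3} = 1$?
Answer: $\frac{760}{3} \approx 253.33$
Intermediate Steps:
$W = -3$ ($W = -2 + \frac{1}{3} \left(-3\right) = -2 - 1 = -3$)
$T = -20$ ($T = \left(-1 - 3\right) 5 = \left(-4\right) 5 = -20$)
$h = - \frac{5}{3}$ ($h = - \frac{8}{3} + 1 = - \frac{5}{3} \approx -1.6667$)
$T \left(-11 + h\right) = - 20 \left(-11 - \frac{5}{3}\right) = \left(-20\right) \left(- \frac{38}{3}\right) = \frac{760}{3}$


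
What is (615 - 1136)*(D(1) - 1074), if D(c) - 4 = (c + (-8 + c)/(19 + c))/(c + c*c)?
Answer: 22292027/40 ≈ 5.5730e+5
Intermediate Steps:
D(c) = 4 + (c + (-8 + c)/(19 + c))/(c + c**2) (D(c) = 4 + (c + (-8 + c)/(19 + c))/(c + c*c) = 4 + (c + (-8 + c)/(19 + c))/(c + c**2))
(615 - 1136)*(D(1) - 1074) = (615 - 1136)*((-8 + 4*1**3 + 81*1**2 + 96*1)/(1*(19 + 1**2 + 20*1)) - 1074) = -521*(1*(-8 + 4*1 + 81*1 + 96)/(19 + 1 + 20) - 1074) = -521*(1*(-8 + 4 + 81 + 96)/40 - 1074) = -521*(1*(1/40)*173 - 1074) = -521*(173/40 - 1074) = -521*(-42787/40) = 22292027/40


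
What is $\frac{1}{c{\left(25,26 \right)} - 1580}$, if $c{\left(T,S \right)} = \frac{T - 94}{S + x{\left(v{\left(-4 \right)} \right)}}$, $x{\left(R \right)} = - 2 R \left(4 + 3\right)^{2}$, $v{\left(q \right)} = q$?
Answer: $- \frac{418}{660509} \approx -0.00063284$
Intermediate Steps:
$x{\left(R \right)} = - 98 R$ ($x{\left(R \right)} = - 2 R 7^{2} = - 2 R 49 = - 98 R$)
$c{\left(T,S \right)} = \frac{-94 + T}{392 + S}$ ($c{\left(T,S \right)} = \frac{T - 94}{S - -392} = \frac{-94 + T}{S + 392} = \frac{-94 + T}{392 + S}$)
$\frac{1}{c{\left(25,26 \right)} - 1580} = \frac{1}{\frac{-94 + 25}{392 + 26} - 1580} = \frac{1}{\frac{1}{418} \left(-69\right) - 1580} = \frac{1}{- \frac{69}{418} - 1580} = \frac{1}{- \frac{660509}{418}} = - \frac{418}{660509}$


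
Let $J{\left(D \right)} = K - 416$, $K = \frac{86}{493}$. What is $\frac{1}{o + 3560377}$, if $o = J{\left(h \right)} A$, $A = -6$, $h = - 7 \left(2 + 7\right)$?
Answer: $\frac{493}{1756495873} \approx 2.8067 \cdot 10^{-7}$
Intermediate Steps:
$h = -63$ ($h = \left(-7\right) 9 = -63$)
$K = \frac{86}{493}$ ($K = 86 \cdot \frac{1}{493} = \frac{86}{493} \approx 0.17444$)
$J{\left(D \right)} = - \frac{205002}{493}$ ($J{\left(D \right)} = \frac{86}{493} - 416 = - \frac{205002}{493}$)
$o = \frac{1230012}{493}$ ($o = \left(- \frac{205002}{493}\right) \left(-6\right) = \frac{1230012}{493} \approx 2495.0$)
$\frac{1}{o + 3560377} = \frac{1}{\frac{1230012}{493} + 3560377} = \frac{1}{\frac{1756495873}{493}} = \frac{493}{1756495873}$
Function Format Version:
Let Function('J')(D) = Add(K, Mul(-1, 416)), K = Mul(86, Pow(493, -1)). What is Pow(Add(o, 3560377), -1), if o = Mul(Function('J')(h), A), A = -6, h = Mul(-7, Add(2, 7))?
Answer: Rational(493, 1756495873) ≈ 2.8067e-7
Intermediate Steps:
h = -63 (h = Mul(-7, 9) = -63)
K = Rational(86, 493) (K = Mul(86, Rational(1, 493)) = Rational(86, 493) ≈ 0.17444)
Function('J')(D) = Rational(-205002, 493) (Function('J')(D) = Add(Rational(86, 493), Mul(-1, 416)) = Add(Rational(86, 493), -416) = Rational(-205002, 493))
o = Rational(1230012, 493) (o = Mul(Rational(-205002, 493), -6) = Rational(1230012, 493) ≈ 2495.0)
Pow(Add(o, 3560377), -1) = Pow(Add(Rational(1230012, 493), 3560377), -1) = Pow(Rational(1756495873, 493), -1) = Rational(493, 1756495873)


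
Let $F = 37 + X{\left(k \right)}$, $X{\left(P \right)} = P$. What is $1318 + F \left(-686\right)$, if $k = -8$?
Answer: $-18576$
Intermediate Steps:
$F = 29$ ($F = 37 - 8 = 29$)
$1318 + F \left(-686\right) = 1318 + 29 \left(-686\right) = 1318 - 19894 = -18576$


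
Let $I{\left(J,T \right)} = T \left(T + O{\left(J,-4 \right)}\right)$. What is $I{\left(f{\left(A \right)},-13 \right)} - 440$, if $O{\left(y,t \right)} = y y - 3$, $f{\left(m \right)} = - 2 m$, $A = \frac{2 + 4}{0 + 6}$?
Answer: $-284$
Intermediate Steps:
$A = 1$ ($A = \frac{6}{6} = 6 \cdot \frac{1}{6} = 1$)
$O{\left(y,t \right)} = -3 + y^{2}$ ($O{\left(y,t \right)} = y^{2} - 3 = -3 + y^{2}$)
$I{\left(J,T \right)} = T \left(-3 + T + J^{2}\right)$ ($I{\left(J,T \right)} = T \left(T + \left(-3 + J^{2}\right)\right) = T \left(-3 + T + J^{2}\right)$)
$I{\left(f{\left(A \right)},-13 \right)} - 440 = - 13 \left(-3 - 13 + \left(\left(-2\right) 1\right)^{2}\right) - 440 = - 13 \left(-3 - 13 + \left(-2\right)^{2}\right) - 440 = - 13 \left(-3 - 13 + 4\right) - 440 = \left(-13\right) \left(-12\right) - 440 = 156 - 440 = -284$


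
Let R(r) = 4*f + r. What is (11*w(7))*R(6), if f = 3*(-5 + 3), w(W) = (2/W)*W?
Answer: -396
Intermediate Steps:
w(W) = 2
f = -6 (f = 3*(-2) = -6)
R(r) = -24 + r (R(r) = 4*(-6) + r = -24 + r)
(11*w(7))*R(6) = (11*2)*(-24 + 6) = 22*(-18) = -396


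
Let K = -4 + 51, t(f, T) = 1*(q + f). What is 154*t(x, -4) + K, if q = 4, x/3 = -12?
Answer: -4881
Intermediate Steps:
x = -36 (x = 3*(-12) = -36)
t(f, T) = 4 + f (t(f, T) = 1*(4 + f) = 4 + f)
K = 47
154*t(x, -4) + K = 154*(4 - 36) + 47 = 154*(-32) + 47 = -4928 + 47 = -4881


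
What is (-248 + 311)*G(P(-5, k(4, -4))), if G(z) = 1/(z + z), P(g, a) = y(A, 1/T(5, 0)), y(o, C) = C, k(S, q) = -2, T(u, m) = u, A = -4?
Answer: 315/2 ≈ 157.50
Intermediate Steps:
P(g, a) = 1/5
G(z) = 1/(2*z)
(-248 + 311)*G(P(-5, k(4, -4))) = (-248 + 311)*(1/(2*(1/5))) = 63*((1/2)*5) = 63*(5/2) = 315/2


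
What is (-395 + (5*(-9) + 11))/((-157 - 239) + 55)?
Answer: 39/31 ≈ 1.2581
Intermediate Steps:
(-395 + (5*(-9) + 11))/((-157 - 239) + 55) = (-395 + (-45 + 11))/(-396 + 55) = (-395 - 34)/(-341) = -429*(-1/341) = 39/31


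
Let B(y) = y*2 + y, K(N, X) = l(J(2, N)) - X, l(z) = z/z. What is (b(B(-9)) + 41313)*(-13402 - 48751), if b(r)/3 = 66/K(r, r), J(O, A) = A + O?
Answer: -5136332799/2 ≈ -2.5682e+9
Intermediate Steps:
l(z) = 1
K(N, X) = 1 - X
B(y) = 3*y (B(y) = 2*y + y = 3*y)
b(r) = 198/(1 - r) (b(r) = 3*(66/(1 - r)) = 198/(1 - r))
(b(B(-9)) + 41313)*(-13402 - 48751) = (-198/(-1 + 3*(-9)) + 41313)*(-13402 - 48751) = (-198/(-1 - 27) + 41313)*(-62153) = (-198/(-28) + 41313)*(-62153) = (-198*(-1/28) + 41313)*(-62153) = (99/14 + 41313)*(-62153) = (578481/14)*(-62153) = -5136332799/2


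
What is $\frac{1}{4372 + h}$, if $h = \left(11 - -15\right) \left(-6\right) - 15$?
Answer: $\frac{1}{4201} \approx 0.00023804$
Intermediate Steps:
$h = -171$ ($h = \left(11 + 15\right) \left(-6\right) - 15 = 26 \left(-6\right) - 15 = -156 - 15 = -171$)
$\frac{1}{4372 + h} = \frac{1}{4372 - 171} = \frac{1}{4201}$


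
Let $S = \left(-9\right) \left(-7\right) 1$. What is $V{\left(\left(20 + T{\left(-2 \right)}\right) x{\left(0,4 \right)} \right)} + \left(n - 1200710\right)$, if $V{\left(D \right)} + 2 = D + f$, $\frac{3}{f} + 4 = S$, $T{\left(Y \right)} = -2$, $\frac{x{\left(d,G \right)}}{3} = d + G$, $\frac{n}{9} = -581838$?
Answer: $- \frac{379785239}{59} \approx -6.437 \cdot 10^{6}$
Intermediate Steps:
$n = -5236542$ ($n = 9 \left(-581838\right) = -5236542$)
$x{\left(d,G \right)} = 3 G + 3 d$ ($x{\left(d,G \right)} = 3 \left(d + G\right) = 3 \left(G + d\right) = 3 G + 3 d$)
$S = 63$ ($S = 63 \cdot 1 = 63$)
$f = \frac{3}{59}$ ($f = \frac{3}{-4 + 63} = \frac{3}{59} \approx 0.050847$)
$V{\left(D \right)} = - \frac{115}{59} + D$ ($V{\left(D \right)} = -2 + \left(D + \frac{3}{59}\right) = -2 + \left(\frac{3}{59} + D\right) = - \frac{115}{59} + D$)
$V{\left(\left(20 + T{\left(-2 \right)}\right) x{\left(0,4 \right)} \right)} + \left(n - 1200710\right) = \left(- \frac{115}{59} + \left(20 - 2\right) \left(3 \cdot 4 + 3 \cdot 0\right)\right) - 6437252 = \left(- \frac{115}{59} + 18 \left(12 + 0\right)\right) - 6437252 = \left(- \frac{115}{59} + 18 \cdot 12\right) - 6437252 = \left(- \frac{115}{59} + 216\right) - 6437252 = \frac{12629}{59} - 6437252 = - \frac{379785239}{59}$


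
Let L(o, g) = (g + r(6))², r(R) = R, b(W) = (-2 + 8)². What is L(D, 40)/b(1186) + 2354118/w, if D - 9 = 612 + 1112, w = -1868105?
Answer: 967040483/16812945 ≈ 57.518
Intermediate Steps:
b(W) = 36 (b(W) = 6² = 36)
D = 1733 (D = 9 + (612 + 1112) = 9 + 1724 = 1733)
L(o, g) = (6 + g)² (L(o, g) = (g + 6)² = (6 + g)²)
L(D, 40)/b(1186) + 2354118/w = (6 + 40)²/36 + 2354118/(-1868105) = 46²*(1/36) + 2354118*(-1/1868105) = 2116*(1/36) - 2354118/1868105 = 529/9 - 2354118/1868105 = 967040483/16812945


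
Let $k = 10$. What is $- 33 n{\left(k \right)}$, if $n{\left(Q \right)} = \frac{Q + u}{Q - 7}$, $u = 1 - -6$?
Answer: $-187$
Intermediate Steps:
$u = 7$ ($u = 1 + 6 = 7$)
$n{\left(Q \right)} = \frac{7 + Q}{-7 + Q}$ ($n{\left(Q \right)} = \frac{Q + 7}{Q - 7} = \frac{7 + Q}{-7 + Q}$)
$- 33 n{\left(k \right)} = - 33 \frac{7 + 10}{-7 + 10} = - 33 \cdot \frac{1}{3} \cdot 17 = \left(-33\right) \frac{17}{3} = -187$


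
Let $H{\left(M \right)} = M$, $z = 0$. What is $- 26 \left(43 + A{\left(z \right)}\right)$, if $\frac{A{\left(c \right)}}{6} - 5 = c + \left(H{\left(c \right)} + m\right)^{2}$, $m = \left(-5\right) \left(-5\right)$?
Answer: $-99398$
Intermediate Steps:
$m = 25$
$A{\left(c \right)} = 30 + 6 c + 6 \left(25 + c\right)^{2}$ ($A{\left(c \right)} = 30 + 6 \left(c + \left(c + 25\right)^{2}\right) = 30 + 6 \left(c + \left(25 + c\right)^{2}\right) = 30 + \left(6 c + 6 \left(25 + c\right)^{2}\right) = 30 + 6 c + 6 \left(25 + c\right)^{2}$)
$- 26 \left(43 + A{\left(z \right)}\right) = - 26 \left(43 + \left(30 + 6 \cdot 0 + 6 \left(25 + 0\right)^{2}\right)\right) = - 26 \left(43 + \left(30 + 0 + 6 \cdot 25^{2}\right)\right) = - 26 \left(43 + \left(30 + 0 + 6 \cdot 625\right)\right) = - 26 \left(43 + \left(30 + 0 + 3750\right)\right) = - 26 \left(43 + 3780\right) = \left(-26\right) 3823 = -99398$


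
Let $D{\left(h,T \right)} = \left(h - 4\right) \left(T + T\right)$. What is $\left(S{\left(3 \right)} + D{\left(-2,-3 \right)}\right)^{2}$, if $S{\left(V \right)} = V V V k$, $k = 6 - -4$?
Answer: $93636$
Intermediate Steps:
$k = 10$ ($k = 6 + 4 = 10$)
$D{\left(h,T \right)} = 2 T \left(-4 + h\right)$ ($D{\left(h,T \right)} = \left(-4 + h\right) 2 T = 2 T \left(-4 + h\right)$)
$S{\left(V \right)} = 10 V^{3}$ ($S{\left(V \right)} = V V V 10 = V V^{2} \cdot 10 = V^{3} \cdot 10 = 10 V^{3}$)
$\left(S{\left(3 \right)} + D{\left(-2,-3 \right)}\right)^{2} = \left(10 \cdot 3^{3} + 2 \left(-3\right) \left(-4 - 2\right)\right)^{2} = \left(10 \cdot 27 + 2 \left(-3\right) \left(-6\right)\right)^{2} = \left(270 + 36\right)^{2} = 306^{2} = 93636$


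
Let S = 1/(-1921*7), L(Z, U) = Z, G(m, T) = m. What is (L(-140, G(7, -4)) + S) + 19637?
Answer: 262176158/13447 ≈ 19497.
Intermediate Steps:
S = -1/13447 (S = 1/(-13447) = -1/13447 ≈ -7.4366e-5)
(L(-140, G(7, -4)) + S) + 19637 = (-140 - 1/13447) + 19637 = -1882581/13447 + 19637 = 262176158/13447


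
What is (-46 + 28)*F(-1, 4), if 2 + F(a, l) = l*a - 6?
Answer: 216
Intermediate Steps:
F(a, l) = -8 + a*l (F(a, l) = -2 + (l*a - 6) = -2 + (a*l - 6) = -2 + (-6 + a*l) = -8 + a*l)
(-46 + 28)*F(-1, 4) = (-46 + 28)*(-8 - 1*4) = -18*(-8 - 4) = -18*(-12) = 216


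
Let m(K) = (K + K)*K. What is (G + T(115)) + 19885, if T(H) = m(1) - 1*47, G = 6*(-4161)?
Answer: -5126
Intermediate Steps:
G = -24966
m(K) = 2*K² (m(K) = (2*K)*K = 2*K²)
T(H) = -45 (T(H) = 2*1² - 1*47 = 2*1 - 47 = 2 - 47 = -45)
(G + T(115)) + 19885 = (-24966 - 45) + 19885 = -25011 + 19885 = -5126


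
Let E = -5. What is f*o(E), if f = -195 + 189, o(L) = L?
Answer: 30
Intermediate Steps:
f = -6
f*o(E) = -6*(-5) = 30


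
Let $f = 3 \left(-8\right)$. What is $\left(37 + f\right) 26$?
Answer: $338$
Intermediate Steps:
$f = -24$
$\left(37 + f\right) 26 = \left(37 - 24\right) 26 = 13 \cdot 26 = 338$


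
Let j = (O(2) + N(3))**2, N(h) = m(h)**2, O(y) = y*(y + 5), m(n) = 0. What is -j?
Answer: -196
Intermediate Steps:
O(y) = y*(5 + y)
N(h) = 0 (N(h) = 0**2 = 0)
j = 196 (j = (2*(5 + 2) + 0)**2 = (2*7 + 0)**2 = (14 + 0)**2 = 14**2 = 196)
-j = -1*196 = -196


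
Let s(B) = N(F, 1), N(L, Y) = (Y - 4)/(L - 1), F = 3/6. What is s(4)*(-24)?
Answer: -144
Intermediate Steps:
F = ½ (F = 3*(⅙) = ½ ≈ 0.50000)
N(L, Y) = (-4 + Y)/(-1 + L)
s(B) = 6 (s(B) = (-4 + 1)/(-1 + ½) = -3/(-½) = -2*(-3) = 6)
s(4)*(-24) = 6*(-24) = -144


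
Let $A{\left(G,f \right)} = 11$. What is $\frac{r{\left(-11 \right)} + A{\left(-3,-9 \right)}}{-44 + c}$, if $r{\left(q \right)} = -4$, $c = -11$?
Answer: $- \frac{7}{55} \approx -0.12727$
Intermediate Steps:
$\frac{r{\left(-11 \right)} + A{\left(-3,-9 \right)}}{-44 + c} = \frac{-4 + 11}{-44 - 11} = \frac{7}{-55} = 7 \left(- \frac{1}{55}\right) = - \frac{7}{55}$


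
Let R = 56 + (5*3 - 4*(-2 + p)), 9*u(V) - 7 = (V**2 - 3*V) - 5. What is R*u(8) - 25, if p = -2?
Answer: 381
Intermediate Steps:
u(V) = 2/9 - V/3 + V**2/9 (u(V) = 7/9 + ((V**2 - 3*V) - 5)/9 = 7/9 + (-5 + V**2 - 3*V)/9 = 7/9 + (-5/9 - V/3 + V**2/9) = 2/9 - V/3 + V**2/9)
R = 87 (R = 56 + (5*3 - 4*(-2 - 2)) = 56 + (15 - 4*(-4)) = 56 + (15 + 16) = 56 + 31 = 87)
R*u(8) - 25 = 87*(2/9 - 1/3*8 + (1/9)*8**2) - 25 = 87*(2/9 - 8/3 + (1/9)*64) - 25 = 87*(2/9 - 8/3 + 64/9) - 25 = 87*(14/3) - 25 = 406 - 25 = 381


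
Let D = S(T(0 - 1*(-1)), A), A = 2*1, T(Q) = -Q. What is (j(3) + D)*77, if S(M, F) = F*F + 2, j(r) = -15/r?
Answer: 77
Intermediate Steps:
A = 2
S(M, F) = 2 + F**2 (S(M, F) = F**2 + 2 = 2 + F**2)
D = 6 (D = 2 + 2**2 = 2 + 4 = 6)
(j(3) + D)*77 = (-15/3 + 6)*77 = (-15*1/3 + 6)*77 = (-5 + 6)*77 = 1*77 = 77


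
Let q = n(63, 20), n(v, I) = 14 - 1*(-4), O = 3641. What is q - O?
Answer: -3623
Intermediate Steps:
n(v, I) = 18 (n(v, I) = 14 + 4 = 18)
q = 18
q - O = 18 - 1*3641 = 18 - 3641 = -3623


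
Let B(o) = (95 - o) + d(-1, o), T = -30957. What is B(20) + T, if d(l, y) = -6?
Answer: -30888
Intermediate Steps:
B(o) = 89 - o (B(o) = (95 - o) - 6 = 89 - o)
B(20) + T = (89 - 1*20) - 30957 = (89 - 20) - 30957 = 69 - 30957 = -30888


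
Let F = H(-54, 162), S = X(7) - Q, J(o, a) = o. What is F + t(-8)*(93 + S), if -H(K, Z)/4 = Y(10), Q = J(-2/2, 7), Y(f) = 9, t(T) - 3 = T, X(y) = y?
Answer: -541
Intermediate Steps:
t(T) = 3 + T
Q = -1 (Q = -2/2 = -2*1/2 = -1)
S = 8 (S = 7 - 1*(-1) = 7 + 1 = 8)
H(K, Z) = -36 (H(K, Z) = -4*9 = -36)
F = -36
F + t(-8)*(93 + S) = -36 + (3 - 8)*(93 + 8) = -36 - 5*101 = -36 - 505 = -541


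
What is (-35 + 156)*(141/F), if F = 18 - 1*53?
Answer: -17061/35 ≈ -487.46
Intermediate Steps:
F = -35 (F = 18 - 53 = -35)
(-35 + 156)*(141/F) = (-35 + 156)*(141/(-35)) = 121*(141*(-1/35)) = 121*(-141/35) = -17061/35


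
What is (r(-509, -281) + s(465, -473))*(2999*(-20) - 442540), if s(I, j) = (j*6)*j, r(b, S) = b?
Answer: -674313999800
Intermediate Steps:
s(I, j) = 6*j² (s(I, j) = (6*j)*j = 6*j²)
(r(-509, -281) + s(465, -473))*(2999*(-20) - 442540) = (-509 + 6*(-473)²)*(2999*(-20) - 442540) = (-509 + 6*223729)*(-59980 - 442540) = (-509 + 1342374)*(-502520) = 1341865*(-502520) = -674313999800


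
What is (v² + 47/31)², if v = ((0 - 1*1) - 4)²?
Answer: 377214084/961 ≈ 3.9252e+5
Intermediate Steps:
v = 25 (v = ((0 - 1) - 4)² = (-1 - 4)² = (-5)² = 25)
(v² + 47/31)² = (25² + 47/31)² = (625 + 47*(1/31))² = (625 + 47/31)² = (19422/31)² = 377214084/961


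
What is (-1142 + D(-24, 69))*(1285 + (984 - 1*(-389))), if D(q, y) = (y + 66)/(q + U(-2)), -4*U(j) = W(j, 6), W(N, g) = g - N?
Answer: -39640083/13 ≈ -3.0492e+6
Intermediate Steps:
U(j) = -3/2 + j/4 (U(j) = -(6 - j)/4 = -3/2 + j/4)
D(q, y) = (66 + y)/(-2 + q) (D(q, y) = (y + 66)/(q + (-3/2 + (¼)*(-2))) = (66 + y)/(q + (-3/2 - ½)) = (66 + y)/(q - 2) = (66 + y)/(-2 + q))
(-1142 + D(-24, 69))*(1285 + (984 - 1*(-389))) = (-1142 + (66 + 69)/(-2 - 24))*(1285 + (984 - 1*(-389))) = (-1142 + 135/(-26))*(1285 + (984 + 389)) = (-1142 - 1/26*135)*(1285 + 1373) = (-1142 - 135/26)*2658 = -29827/26*2658 = -39640083/13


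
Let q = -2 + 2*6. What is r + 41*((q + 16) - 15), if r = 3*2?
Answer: 457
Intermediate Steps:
r = 6
q = 10 (q = -2 + 12 = 10)
r + 41*((q + 16) - 15) = 6 + 41*((10 + 16) - 15) = 6 + 41*(26 - 15) = 6 + 41*11 = 6 + 451 = 457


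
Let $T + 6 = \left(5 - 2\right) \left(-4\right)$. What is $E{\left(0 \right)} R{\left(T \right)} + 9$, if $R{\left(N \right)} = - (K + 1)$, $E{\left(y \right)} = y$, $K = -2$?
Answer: $9$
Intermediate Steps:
$T = -18$ ($T = -6 + \left(5 - 2\right) \left(-4\right) = -6 + 3 \left(-4\right) = -6 - 12 = -18$)
$R{\left(N \right)} = 1$ ($R{\left(N \right)} = - (-2 + 1) = \left(-1\right) \left(-1\right) = 1$)
$E{\left(0 \right)} R{\left(T \right)} + 9 = 0 \cdot 1 + 9 = 0 + 9 = 9$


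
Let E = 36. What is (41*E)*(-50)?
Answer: -73800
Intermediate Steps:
(41*E)*(-50) = (41*36)*(-50) = 1476*(-50) = -73800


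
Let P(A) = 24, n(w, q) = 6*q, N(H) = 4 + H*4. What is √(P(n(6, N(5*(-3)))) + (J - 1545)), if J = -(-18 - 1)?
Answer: I*√1502 ≈ 38.756*I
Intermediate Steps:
N(H) = 4 + 4*H
J = 19 (J = -1*(-19) = 19)
√(P(n(6, N(5*(-3)))) + (J - 1545)) = √(24 + (19 - 1545)) = √(24 - 1526) = √(-1502) = I*√1502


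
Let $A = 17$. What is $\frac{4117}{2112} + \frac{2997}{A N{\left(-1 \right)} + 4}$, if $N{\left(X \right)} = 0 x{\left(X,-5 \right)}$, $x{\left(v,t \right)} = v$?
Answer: $\frac{1586533}{2112} \approx 751.2$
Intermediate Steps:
$N{\left(X \right)} = 0$ ($N{\left(X \right)} = 0 X = 0$)
$\frac{4117}{2112} + \frac{2997}{A N{\left(-1 \right)} + 4} = \frac{4117}{2112} + \frac{2997}{17 \cdot 0 + 4} = 4117 \cdot \frac{1}{2112} + \frac{2997}{0 + 4} = \frac{4117}{2112} + \frac{2997}{4} = \frac{1586533}{2112}$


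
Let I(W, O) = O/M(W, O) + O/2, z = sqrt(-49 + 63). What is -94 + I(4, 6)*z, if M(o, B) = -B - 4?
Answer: -94 + 12*sqrt(14)/5 ≈ -85.020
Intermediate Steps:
M(o, B) = -4 - B
z = sqrt(14) ≈ 3.7417
I(W, O) = O/2 + O/(-4 - O) (I(W, O) = O/(-4 - O) + O/2 = O/2 + O/(-4 - O))
-94 + I(4, 6)*z = -94 + ((1/2)*6*(2 + 6)/(4 + 6))*sqrt(14) = -94 + ((1/2)*6*8/10)*sqrt(14) = -94 + ((1/2)*6*(1/10)*8)*sqrt(14) = -94 + 12*sqrt(14)/5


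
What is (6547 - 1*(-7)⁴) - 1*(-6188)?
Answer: 10334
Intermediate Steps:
(6547 - 1*(-7)⁴) - 1*(-6188) = (6547 - 1*2401) + 6188 = (6547 - 2401) + 6188 = 4146 + 6188 = 10334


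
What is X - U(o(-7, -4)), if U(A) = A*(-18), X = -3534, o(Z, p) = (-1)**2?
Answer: -3516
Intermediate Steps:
o(Z, p) = 1
U(A) = -18*A
X - U(o(-7, -4)) = -3534 - (-18) = -3534 - 1*(-18) = -3534 + 18 = -3516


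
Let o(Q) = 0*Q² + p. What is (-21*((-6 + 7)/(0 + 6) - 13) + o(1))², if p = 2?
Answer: 294849/4 ≈ 73712.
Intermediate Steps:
o(Q) = 2 (o(Q) = 0*Q² + 2 = 0 + 2 = 2)
(-21*((-6 + 7)/(0 + 6) - 13) + o(1))² = (-21*((-6 + 7)/(0 + 6) - 13) + 2)² = (-21*(1/6 - 13) + 2)² = (-21*(1*(⅙) - 13) + 2)² = (-21*(⅙ - 13) + 2)² = (-21*(-77/6) + 2)² = (539/2 + 2)² = (543/2)² = 294849/4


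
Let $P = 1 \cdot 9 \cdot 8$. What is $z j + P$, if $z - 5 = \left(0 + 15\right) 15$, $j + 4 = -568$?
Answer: $-131488$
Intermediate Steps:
$j = -572$ ($j = -4 - 568 = -572$)
$z = 230$ ($z = 5 + \left(0 + 15\right) 15 = 5 + 15 \cdot 15 = 5 + 225 = 230$)
$P = 72$ ($P = 9 \cdot 8 = 72$)
$z j + P = 230 \left(-572\right) + 72 = -131560 + 72 = -131488$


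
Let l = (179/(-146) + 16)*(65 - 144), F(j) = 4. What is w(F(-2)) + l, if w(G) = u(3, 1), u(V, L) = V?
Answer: -169965/146 ≈ -1164.1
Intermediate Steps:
w(G) = 3
l = -170403/146 (l = (179*(-1/146) + 16)*(-79) = (-179/146 + 16)*(-79) = (2157/146)*(-79) = -170403/146 ≈ -1167.1)
w(F(-2)) + l = 3 - 170403/146 = -169965/146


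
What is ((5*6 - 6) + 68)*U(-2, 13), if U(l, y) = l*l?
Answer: 368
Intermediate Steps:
U(l, y) = l**2
((5*6 - 6) + 68)*U(-2, 13) = ((5*6 - 6) + 68)*(-2)**2 = ((30 - 6) + 68)*4 = (24 + 68)*4 = 92*4 = 368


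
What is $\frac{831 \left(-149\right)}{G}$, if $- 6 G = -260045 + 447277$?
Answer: $\frac{371457}{93616} \approx 3.9679$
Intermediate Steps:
$G = - \frac{93616}{3}$ ($G = - \frac{-260045 + 447277}{6} = \left(- \frac{1}{6}\right) 187232 = - \frac{93616}{3} \approx -31205.0$)
$\frac{831 \left(-149\right)}{G} = \frac{831 \left(-149\right)}{- \frac{93616}{3}} = \left(-123819\right) \left(- \frac{3}{93616}\right) = \frac{371457}{93616}$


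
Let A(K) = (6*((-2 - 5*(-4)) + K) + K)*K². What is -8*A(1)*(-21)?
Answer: 19320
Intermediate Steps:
A(K) = K²*(108 + 7*K) (A(K) = (6*((-2 + 20) + K) + K)*K² = (6*(18 + K) + K)*K² = ((108 + 6*K) + K)*K² = (108 + 7*K)*K² = K²*(108 + 7*K))
-8*A(1)*(-21) = -8*1²*(108 + 7*1)*(-21) = -8*(108 + 7)*(-21) = -8*115*(-21) = -920*(-21) = 19320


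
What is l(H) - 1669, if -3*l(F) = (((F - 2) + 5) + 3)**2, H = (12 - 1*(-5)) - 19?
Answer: -5023/3 ≈ -1674.3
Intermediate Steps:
H = -2 (H = (12 + 5) - 19 = 17 - 19 = -2)
l(F) = -(6 + F)**2/3 (l(F) = -(((F - 2) + 5) + 3)**2/3 = -(((-2 + F) + 5) + 3)**2/3 = -((3 + F) + 3)**2/3 = -(6 + F)**2/3)
l(H) - 1669 = -(6 - 2)**2/3 - 1669 = -1/3*4**2 - 1669 = -1/3*16 - 1669 = -16/3 - 1669 = -5023/3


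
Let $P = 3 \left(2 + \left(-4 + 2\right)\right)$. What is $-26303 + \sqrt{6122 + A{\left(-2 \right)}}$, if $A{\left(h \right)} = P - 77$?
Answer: $-26303 + \sqrt{6045} \approx -26225.0$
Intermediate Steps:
$P = 0$ ($P = 3 \left(2 - 2\right) = 3 \cdot 0 = 0$)
$A{\left(h \right)} = -77$ ($A{\left(h \right)} = 0 - 77 = -77$)
$-26303 + \sqrt{6122 + A{\left(-2 \right)}} = -26303 + \sqrt{6122 - 77} = -26303 + \sqrt{6045}$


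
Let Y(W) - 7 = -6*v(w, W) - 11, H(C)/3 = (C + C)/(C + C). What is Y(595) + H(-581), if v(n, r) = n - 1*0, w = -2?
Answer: 11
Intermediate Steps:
v(n, r) = n (v(n, r) = n + 0 = n)
H(C) = 3 (H(C) = 3*((C + C)/(C + C)) = 3*((2*C)/((2*C))) = 3*((2*C)*(1/(2*C))) = 3*1 = 3)
Y(W) = 8 (Y(W) = 7 + (-6*(-2) - 11) = 7 + (12 - 11) = 7 + 1 = 8)
Y(595) + H(-581) = 8 + 3 = 11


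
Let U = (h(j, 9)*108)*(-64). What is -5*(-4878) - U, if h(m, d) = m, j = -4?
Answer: -3258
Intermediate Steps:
U = 27648 (U = -4*108*(-64) = -432*(-64) = 27648)
-5*(-4878) - U = -5*(-4878) - 1*27648 = 24390 - 27648 = -3258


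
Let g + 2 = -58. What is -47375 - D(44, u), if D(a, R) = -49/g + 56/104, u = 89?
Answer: -36953557/780 ≈ -47376.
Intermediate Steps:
g = -60 (g = -2 - 58 = -60)
D(a, R) = 1057/780 (D(a, R) = -49/(-60) + 56/104 = -49*(-1/60) + 56*(1/104) = 49/60 + 7/13 = 1057/780)
-47375 - D(44, u) = -47375 - 1*1057/780 = -47375 - 1057/780 = -36953557/780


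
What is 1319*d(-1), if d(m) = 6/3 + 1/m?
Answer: 1319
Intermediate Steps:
d(m) = 2 + 1/m (d(m) = 6*(1/3) + 1/m = 2 + 1/m)
1319*d(-1) = 1319*(2 + 1/(-1)) = 1319*(2 - 1) = 1319*1 = 1319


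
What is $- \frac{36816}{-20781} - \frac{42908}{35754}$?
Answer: $\frac{7863854}{13759331} \approx 0.57153$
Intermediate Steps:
$- \frac{36816}{-20781} - \frac{42908}{35754} = \left(-36816\right) \left(- \frac{1}{20781}\right) - \frac{21454}{17877} = \frac{12272}{6927} - \frac{21454}{17877} = \frac{7863854}{13759331}$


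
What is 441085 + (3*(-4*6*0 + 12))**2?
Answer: 442381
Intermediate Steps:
441085 + (3*(-4*6*0 + 12))**2 = 441085 + (3*(-24*0 + 12))**2 = 441085 + (3*(0 + 12))**2 = 441085 + (3*12)**2 = 441085 + 36**2 = 441085 + 1296 = 442381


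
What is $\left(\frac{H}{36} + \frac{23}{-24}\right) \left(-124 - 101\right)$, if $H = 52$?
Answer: $- \frac{875}{8} \approx -109.38$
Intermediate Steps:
$\left(\frac{H}{36} + \frac{23}{-24}\right) \left(-124 - 101\right) = \left(\frac{52}{36} + \frac{23}{-24}\right) \left(-124 - 101\right) = \left(52 \cdot \frac{1}{36} + 23 \left(- \frac{1}{24}\right)\right) \left(-225\right) = \left(\frac{13}{9} - \frac{23}{24}\right) \left(-225\right) = \frac{35}{72} \left(-225\right) = - \frac{875}{8}$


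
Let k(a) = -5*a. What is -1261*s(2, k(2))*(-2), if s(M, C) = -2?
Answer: -5044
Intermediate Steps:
-1261*s(2, k(2))*(-2) = -(-2522)*(-2) = -1261*4 = -5044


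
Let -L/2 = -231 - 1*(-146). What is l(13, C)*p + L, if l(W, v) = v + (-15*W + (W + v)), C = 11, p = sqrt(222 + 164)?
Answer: 170 - 160*sqrt(386) ≈ -2973.5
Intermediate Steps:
p = sqrt(386) ≈ 19.647
L = 170 (L = -2*(-231 - 1*(-146)) = -2*(-231 + 146) = -2*(-85) = 170)
l(W, v) = -14*W + 2*v (l(W, v) = v + (v - 14*W) = -14*W + 2*v)
l(13, C)*p + L = (-14*13 + 2*11)*sqrt(386) + 170 = (-182 + 22)*sqrt(386) + 170 = -160*sqrt(386) + 170 = 170 - 160*sqrt(386)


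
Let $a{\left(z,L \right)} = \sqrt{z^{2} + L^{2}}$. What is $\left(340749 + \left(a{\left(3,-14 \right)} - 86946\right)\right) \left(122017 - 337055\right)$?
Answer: $-54577289514 - 215038 \sqrt{205} \approx -5.458 \cdot 10^{10}$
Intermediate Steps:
$a{\left(z,L \right)} = \sqrt{L^{2} + z^{2}}$
$\left(340749 + \left(a{\left(3,-14 \right)} - 86946\right)\right) \left(122017 - 337055\right) = \left(340749 + \left(\sqrt{\left(-14\right)^{2} + 3^{2}} - 86946\right)\right) \left(122017 - 337055\right) = \left(340749 - \left(86946 - \sqrt{196 + 9}\right)\right) \left(-215038\right) = \left(340749 - \left(86946 - \sqrt{205}\right)\right) \left(-215038\right) = \left(253803 + \sqrt{205}\right) \left(-215038\right) = -54577289514 - 215038 \sqrt{205}$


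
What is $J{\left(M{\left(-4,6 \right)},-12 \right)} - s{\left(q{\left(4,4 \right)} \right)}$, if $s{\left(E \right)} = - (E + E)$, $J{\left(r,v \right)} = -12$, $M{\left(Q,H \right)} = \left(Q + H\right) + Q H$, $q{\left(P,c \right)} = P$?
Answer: $-4$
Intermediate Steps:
$M{\left(Q,H \right)} = H + Q + H Q$ ($M{\left(Q,H \right)} = \left(H + Q\right) + H Q = H + Q + H Q$)
$s{\left(E \right)} = - 2 E$
$J{\left(M{\left(-4,6 \right)},-12 \right)} - s{\left(q{\left(4,4 \right)} \right)} = -12 - \left(-2\right) 4 = -12 - -8 = -12 + 8 = -4$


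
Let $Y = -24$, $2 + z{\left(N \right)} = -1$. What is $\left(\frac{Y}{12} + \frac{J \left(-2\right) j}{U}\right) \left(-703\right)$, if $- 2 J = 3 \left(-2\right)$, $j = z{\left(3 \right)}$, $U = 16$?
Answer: $\frac{4921}{8} \approx 615.13$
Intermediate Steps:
$z{\left(N \right)} = -3$ ($z{\left(N \right)} = -2 - 1 = -3$)
$j = -3$
$J = 3$ ($J = - \frac{3 \left(-2\right)}{2} = \left(- \frac{1}{2}\right) \left(-6\right) = 3$)
$\left(\frac{Y}{12} + \frac{J \left(-2\right) j}{U}\right) \left(-703\right) = \left(- \frac{24}{12} + \frac{3 \left(-2\right) \left(-3\right)}{16}\right) \left(-703\right) = \left(\left(-24\right) \frac{1}{12} + \left(-6\right) \left(-3\right) \frac{1}{16}\right) \left(-703\right) = \left(-2 + 18 \cdot \frac{1}{16}\right) \left(-703\right) = \left(-2 + \frac{9}{8}\right) \left(-703\right) = \left(- \frac{7}{8}\right) \left(-703\right) = \frac{4921}{8}$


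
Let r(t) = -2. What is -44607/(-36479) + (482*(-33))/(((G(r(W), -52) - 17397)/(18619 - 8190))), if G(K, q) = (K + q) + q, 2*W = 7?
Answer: 6052051300167/638491937 ≈ 9478.7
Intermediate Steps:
W = 7/2 (W = (1/2)*7 = 7/2 ≈ 3.5000)
G(K, q) = K + 2*q
-44607/(-36479) + (482*(-33))/(((G(r(W), -52) - 17397)/(18619 - 8190))) = -44607/(-36479) + (482*(-33))/((((-2 + 2*(-52)) - 17397)/(18619 - 8190))) = -44607*(-1/36479) - 15906*10429/((-2 - 104) - 17397) = 44607/36479 - 15906*10429/(-106 - 17397) = 44607/36479 - 15906/((-17503*1/10429)) = 44607/36479 - 15906/(-17503/10429) = 44607/36479 - 15906*(-10429/17503) = 44607/36479 + 165883674/17503 = 6052051300167/638491937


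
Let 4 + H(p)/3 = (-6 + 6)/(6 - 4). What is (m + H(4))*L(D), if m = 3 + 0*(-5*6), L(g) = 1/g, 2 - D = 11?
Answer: 1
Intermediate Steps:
H(p) = -12 (H(p) = -12 + 3*((-6 + 6)/(6 - 4)) = -12 + 3*(0/2) = -12 + 3*(0*(½)) = -12 + 3*0 = -12 + 0 = -12)
D = -9 (D = 2 - 1*11 = 2 - 11 = -9)
m = 3 (m = 3 + 0*(-30) = 3 + 0 = 3)
(m + H(4))*L(D) = (3 - 12)/(-9) = -9*(-⅑) = 1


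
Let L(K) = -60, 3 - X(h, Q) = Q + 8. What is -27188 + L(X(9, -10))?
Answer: -27248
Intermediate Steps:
X(h, Q) = -5 - Q (X(h, Q) = 3 - (Q + 8) = 3 - (8 + Q) = 3 + (-8 - Q) = -5 - Q)
-27188 + L(X(9, -10)) = -27188 - 60 = -27248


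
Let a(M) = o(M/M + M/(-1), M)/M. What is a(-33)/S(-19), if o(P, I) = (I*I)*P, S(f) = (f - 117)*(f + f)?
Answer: -33/152 ≈ -0.21711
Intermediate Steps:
S(f) = 2*f*(-117 + f) (S(f) = (-117 + f)*(2*f) = 2*f*(-117 + f))
o(P, I) = P*I² (o(P, I) = I²*P = P*I²)
a(M) = M*(1 - M) (a(M) = ((M/M + M/(-1))*M²)/M = ((1 + M*(-1))*M²)/M = ((1 - M)*M²)/M = (M²*(1 - M))/M = M*(1 - M))
a(-33)/S(-19) = (-33*(1 - 1*(-33)))/((2*(-19)*(-117 - 19))) = (-33*(1 + 33))/((2*(-19)*(-136))) = -33*34/5168 = -1122*1/5168 = -33/152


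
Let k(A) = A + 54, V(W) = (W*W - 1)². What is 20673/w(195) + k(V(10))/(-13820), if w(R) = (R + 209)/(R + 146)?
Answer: 1217750148/69791 ≈ 17449.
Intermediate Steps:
w(R) = (209 + R)/(146 + R)
V(W) = (-1 + W²)² (V(W) = (W² - 1)² = (-1 + W²)²)
k(A) = 54 + A
20673/w(195) + k(V(10))/(-13820) = 20673/(((209 + 195)/(146 + 195))) + (54 + (-1 + 10²)²)/(-13820) = 20673/((404/341)) + (54 + (-1 + 100)²)*(-1/13820) = 20673/(((1/341)*404)) + (54 + 99²)*(-1/13820) = 20673/(404/341) + (54 + 9801)*(-1/13820) = 20673*(341/404) + 9855*(-1/13820) = 7049493/404 - 1971/2764 = 1217750148/69791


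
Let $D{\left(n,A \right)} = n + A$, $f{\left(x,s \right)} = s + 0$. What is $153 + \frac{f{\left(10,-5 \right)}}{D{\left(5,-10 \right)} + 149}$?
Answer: $\frac{22027}{144} \approx 152.97$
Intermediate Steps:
$f{\left(x,s \right)} = s$
$D{\left(n,A \right)} = A + n$
$153 + \frac{f{\left(10,-5 \right)}}{D{\left(5,-10 \right)} + 149} = 153 - \frac{5}{\left(-10 + 5\right) + 149} = 153 - \frac{5}{-5 + 149} = 153 - \frac{5}{144} = \frac{22027}{144}$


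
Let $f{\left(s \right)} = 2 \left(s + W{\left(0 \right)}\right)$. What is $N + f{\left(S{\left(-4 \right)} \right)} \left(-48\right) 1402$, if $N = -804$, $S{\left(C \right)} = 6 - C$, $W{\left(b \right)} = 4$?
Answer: $-1885092$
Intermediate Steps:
$f{\left(s \right)} = 8 + 2 s$ ($f{\left(s \right)} = 2 \left(s + 4\right) = 2 \left(4 + s\right) = 8 + 2 s$)
$N + f{\left(S{\left(-4 \right)} \right)} \left(-48\right) 1402 = -804 + \left(8 + 2 \left(6 - -4\right)\right) \left(-48\right) 1402 = -804 + \left(8 + 2 \left(6 + 4\right)\right) \left(-48\right) 1402 = -804 + \left(8 + 2 \cdot 10\right) \left(-48\right) 1402 = -804 + \left(8 + 20\right) \left(-48\right) 1402 = -804 + 28 \left(-48\right) 1402 = -804 - 1884288 = -1885092$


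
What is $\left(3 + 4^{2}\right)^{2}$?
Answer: $361$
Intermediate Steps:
$\left(3 + 4^{2}\right)^{2} = \left(3 + 16\right)^{2} = 19^{2} = 361$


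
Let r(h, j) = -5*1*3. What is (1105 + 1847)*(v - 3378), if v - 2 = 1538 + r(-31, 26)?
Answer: -5470056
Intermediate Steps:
r(h, j) = -15 (r(h, j) = -5*3 = -15)
v = 1525 (v = 2 + (1538 - 15) = 2 + 1523 = 1525)
(1105 + 1847)*(v - 3378) = (1105 + 1847)*(1525 - 3378) = 2952*(-1853) = -5470056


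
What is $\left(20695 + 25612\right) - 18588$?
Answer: $27719$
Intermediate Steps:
$\left(20695 + 25612\right) - 18588 = 46307 - 18588 = 27719$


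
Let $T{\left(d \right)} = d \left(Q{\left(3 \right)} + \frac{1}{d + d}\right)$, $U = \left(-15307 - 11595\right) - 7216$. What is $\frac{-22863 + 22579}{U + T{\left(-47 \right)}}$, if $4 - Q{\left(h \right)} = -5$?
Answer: $\frac{568}{69081} \approx 0.0082222$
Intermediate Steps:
$Q{\left(h \right)} = 9$ ($Q{\left(h \right)} = 4 - -5 = 4 + 5 = 9$)
$U = -34118$ ($U = -26902 - 7216 = -34118$)
$T{\left(d \right)} = d \left(9 + \frac{1}{2 d}\right)$ ($T{\left(d \right)} = d \left(9 + \frac{1}{d + d}\right) = d \left(9 + \frac{1}{2 d}\right)$)
$\frac{-22863 + 22579}{U + T{\left(-47 \right)}} = \frac{-22863 + 22579}{-34118 + \left(\frac{1}{2} + 9 \left(-47\right)\right)} = - \frac{284}{-34118 + \left(\frac{1}{2} - 423\right)} = - \frac{284}{-34118 - \frac{845}{2}} = - \frac{284}{- \frac{69081}{2}} = \left(-284\right) \left(- \frac{2}{69081}\right) = \frac{568}{69081}$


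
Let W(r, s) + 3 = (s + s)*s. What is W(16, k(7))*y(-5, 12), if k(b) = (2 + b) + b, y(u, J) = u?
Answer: -2545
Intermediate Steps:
k(b) = 2 + 2*b
W(r, s) = -3 + 2*s**2 (W(r, s) = -3 + (s + s)*s = -3 + (2*s)*s = -3 + 2*s**2)
W(16, k(7))*y(-5, 12) = (-3 + 2*(2 + 2*7)**2)*(-5) = (-3 + 2*(2 + 14)**2)*(-5) = (-3 + 2*16**2)*(-5) = (-3 + 2*256)*(-5) = (-3 + 512)*(-5) = 509*(-5) = -2545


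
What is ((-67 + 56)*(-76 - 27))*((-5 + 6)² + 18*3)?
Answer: 62315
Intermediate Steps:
((-67 + 56)*(-76 - 27))*((-5 + 6)² + 18*3) = (-11*(-103))*(1² + 54) = 1133*(1 + 54) = 1133*55 = 62315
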